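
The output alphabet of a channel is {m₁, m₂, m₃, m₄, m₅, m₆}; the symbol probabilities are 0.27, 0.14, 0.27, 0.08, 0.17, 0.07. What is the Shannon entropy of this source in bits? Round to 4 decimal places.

2.4118 bits

H = −Σ pᵢ log₂ pᵢ.
−0.27·log₂(0.27) = 0.5100
−0.14·log₂(0.14) = 0.3971
−0.27·log₂(0.27) = 0.5100
−0.08·log₂(0.08) = 0.2915
−0.17·log₂(0.17) = 0.4346
−0.07·log₂(0.07) = 0.2686
Sum ≈ 2.4118 → 2.4118 bits.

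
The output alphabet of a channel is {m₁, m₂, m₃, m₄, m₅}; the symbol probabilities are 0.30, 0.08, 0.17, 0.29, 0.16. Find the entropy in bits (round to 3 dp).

H = −Σ pᵢ log₂ pᵢ.
−0.30·log₂(0.30) = 0.5211
−0.08·log₂(0.08) = 0.2915
−0.17·log₂(0.17) = 0.4346
−0.29·log₂(0.29) = 0.5179
−0.16·log₂(0.16) = 0.4230
Sum ≈ 2.1881 → 2.188 bits.

2.188 bits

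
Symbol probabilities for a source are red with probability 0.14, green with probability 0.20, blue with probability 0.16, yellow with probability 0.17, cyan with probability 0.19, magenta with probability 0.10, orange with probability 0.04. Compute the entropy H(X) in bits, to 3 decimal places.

2.692 bits

H = −Σ pᵢ log₂ pᵢ.
−0.14·log₂(0.14) = 0.3971
−0.20·log₂(0.20) = 0.4644
−0.16·log₂(0.16) = 0.4230
−0.17·log₂(0.17) = 0.4346
−0.19·log₂(0.19) = 0.4552
−0.10·log₂(0.10) = 0.3322
−0.04·log₂(0.04) = 0.1858
Sum ≈ 2.6923 → 2.692 bits.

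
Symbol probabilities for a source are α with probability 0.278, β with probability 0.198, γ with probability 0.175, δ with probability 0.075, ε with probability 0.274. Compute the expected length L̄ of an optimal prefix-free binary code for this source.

2.25 bits/symbol

Repeatedly combine the two least-probable nodes; the expected code length is the sum of the merged weights.
merge 3/40 + 7/40 → 1/4
merge 99/500 + 1/4 → 56/125
merge 137/500 + 139/500 → 69/125
merge 56/125 + 69/125 → 1
L = 1/4 + 56/125 + 69/125 + 1 = 9/4 = 2.25 bits/symbol.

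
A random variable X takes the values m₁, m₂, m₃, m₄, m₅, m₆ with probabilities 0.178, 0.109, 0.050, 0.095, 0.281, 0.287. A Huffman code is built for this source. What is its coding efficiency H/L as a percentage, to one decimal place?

98.5%

Entropy H = −Σ p log₂ p ≈ 2.3619 bits.
Huffman merges: 1/20+19/200→29/200; 109/1000+29/200→127/500; 89/500+127/500→54/125; 281/1000+287/1000→71/125; 54/125+71/125→1. L = 2399/1000 ≈ 2.3990.
Efficiency = H/L = 2.3619/2.3990 = 98.5%.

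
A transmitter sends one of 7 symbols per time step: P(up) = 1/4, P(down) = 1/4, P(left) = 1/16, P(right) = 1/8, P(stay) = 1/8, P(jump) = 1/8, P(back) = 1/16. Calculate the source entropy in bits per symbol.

Each probability is a power of 1/2, so log₂(1/p) is an integer.
H = Σ p·log₂(1/p) = 1/4·2 + 1/4·2 + 1/16·4 + 1/8·3 + 1/8·3 + 1/8·3 + 1/16·4 = 2.625 bits.

2.625 bits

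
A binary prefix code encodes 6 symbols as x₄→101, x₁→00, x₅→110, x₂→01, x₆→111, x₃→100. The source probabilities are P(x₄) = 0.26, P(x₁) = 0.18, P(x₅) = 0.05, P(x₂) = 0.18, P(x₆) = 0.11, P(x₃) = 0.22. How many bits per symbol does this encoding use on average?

L̄ = Σ pᵢ·ℓᵢ = 0.26·3 + 0.18·2 + 0.05·3 + 0.18·2 + 0.11·3 + 0.22·3 = 2.64 bits/symbol.

2.64 bits/symbol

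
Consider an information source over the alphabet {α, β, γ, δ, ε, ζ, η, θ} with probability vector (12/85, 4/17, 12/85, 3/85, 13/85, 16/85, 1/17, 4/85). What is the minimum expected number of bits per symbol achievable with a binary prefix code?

2.8 bits/symbol

Repeatedly combine the two least-probable nodes; the expected code length is the sum of the merged weights.
merge 3/85 + 4/85 → 7/85
merge 1/17 + 7/85 → 12/85
merge 12/85 + 12/85 → 24/85
merge 12/85 + 13/85 → 5/17
merge 16/85 + 4/17 → 36/85
merge 24/85 + 5/17 → 49/85
merge 36/85 + 49/85 → 1
L = 7/85 + 12/85 + 24/85 + 5/17 + 36/85 + 49/85 + 1 = 14/5 = 2.8 bits/symbol.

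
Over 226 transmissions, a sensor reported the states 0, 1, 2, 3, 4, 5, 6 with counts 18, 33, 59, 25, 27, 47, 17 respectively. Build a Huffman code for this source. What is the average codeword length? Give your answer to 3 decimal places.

2.686 bits/symbol

Probabilities are the counts divided by 226.
Repeatedly combine the two least-probable nodes; the expected code length is the sum of the merged weights.
merge 17/226 + 9/113 → 35/226
merge 25/226 + 27/226 → 26/113
merge 33/226 + 35/226 → 34/113
merge 47/226 + 26/113 → 99/226
merge 59/226 + 34/113 → 127/226
merge 99/226 + 127/226 → 1
L = 35/226 + 26/113 + 34/113 + 99/226 + 127/226 + 1 = 607/226 ≈ 2.686 bits/symbol.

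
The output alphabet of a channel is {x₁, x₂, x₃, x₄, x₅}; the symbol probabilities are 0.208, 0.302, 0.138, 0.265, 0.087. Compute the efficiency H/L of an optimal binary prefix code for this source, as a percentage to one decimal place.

Entropy H = −Σ p log₂ p ≈ 2.2014 bits.
Huffman merges: 87/1000+69/500→9/40; 26/125+9/40→433/1000; 53/200+151/500→567/1000; 433/1000+567/1000→1. L = 89/40 ≈ 2.2250.
Efficiency = H/L = 2.2014/2.2250 = 98.9%.

98.9%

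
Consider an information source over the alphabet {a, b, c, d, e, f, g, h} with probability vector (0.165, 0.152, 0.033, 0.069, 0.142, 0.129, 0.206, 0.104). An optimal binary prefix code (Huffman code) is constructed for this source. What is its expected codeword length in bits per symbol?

Repeatedly combine the two least-probable nodes; the expected code length is the sum of the merged weights.
merge 33/1000 + 69/1000 → 51/500
merge 51/500 + 13/125 → 103/500
merge 129/1000 + 71/500 → 271/1000
merge 19/125 + 33/200 → 317/1000
merge 103/500 + 103/500 → 103/250
merge 271/1000 + 317/1000 → 147/250
merge 103/250 + 147/250 → 1
L = 51/500 + 103/500 + 271/1000 + 317/1000 + 103/250 + 147/250 + 1 = 362/125 = 2.896 bits/symbol.

2.896 bits/symbol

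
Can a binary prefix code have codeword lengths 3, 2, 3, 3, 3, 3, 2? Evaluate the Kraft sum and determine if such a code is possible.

1.125; no

With common denominator 2^3 = 8: Σ 2^(−ℓᵢ) = 1/8 + 2/8 + 1/8 + 1/8 + 1/8 + 1/8 + 2/8 = 9/8 = 1.125.
Kraft's inequality requires Σ ≤ 1; here Σ = 1.125 > 1, so no such prefix code exists.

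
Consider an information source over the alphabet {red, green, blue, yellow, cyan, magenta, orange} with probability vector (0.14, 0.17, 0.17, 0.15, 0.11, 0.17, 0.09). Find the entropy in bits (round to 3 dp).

2.774 bits

H = −Σ pᵢ log₂ pᵢ.
−0.14·log₂(0.14) = 0.3971
−0.17·log₂(0.17) = 0.4346
−0.17·log₂(0.17) = 0.4346
−0.15·log₂(0.15) = 0.4105
−0.11·log₂(0.11) = 0.3503
−0.17·log₂(0.17) = 0.4346
−0.09·log₂(0.09) = 0.3127
Sum ≈ 2.7744 → 2.774 bits.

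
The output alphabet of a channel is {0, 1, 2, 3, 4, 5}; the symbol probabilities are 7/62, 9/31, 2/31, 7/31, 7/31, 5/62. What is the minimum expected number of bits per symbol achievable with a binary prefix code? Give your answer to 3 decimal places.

2.403 bits/symbol

Repeatedly combine the two least-probable nodes; the expected code length is the sum of the merged weights.
merge 2/31 + 5/62 → 9/62
merge 7/62 + 9/62 → 8/31
merge 7/31 + 7/31 → 14/31
merge 8/31 + 9/31 → 17/31
merge 14/31 + 17/31 → 1
L = 9/62 + 8/31 + 14/31 + 17/31 + 1 = 149/62 ≈ 2.403 bits/symbol.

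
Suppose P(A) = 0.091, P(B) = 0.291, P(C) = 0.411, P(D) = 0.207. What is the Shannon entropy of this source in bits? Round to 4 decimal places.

H = −Σ pᵢ log₂ pᵢ.
−0.091·log₂(0.091) = 0.3147
−0.291·log₂(0.291) = 0.5182
−0.411·log₂(0.411) = 0.5272
−0.207·log₂(0.207) = 0.4704
Sum ≈ 1.8305 → 1.8305 bits.

1.8305 bits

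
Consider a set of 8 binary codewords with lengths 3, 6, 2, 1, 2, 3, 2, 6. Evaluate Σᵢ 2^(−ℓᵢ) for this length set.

With common denominator 2^6 = 64: Σ 2^(−ℓᵢ) = 8/64 + 1/64 + 16/64 + 32/64 + 16/64 + 8/64 + 16/64 + 1/64 = 98/64 = 1.53125.

1.53125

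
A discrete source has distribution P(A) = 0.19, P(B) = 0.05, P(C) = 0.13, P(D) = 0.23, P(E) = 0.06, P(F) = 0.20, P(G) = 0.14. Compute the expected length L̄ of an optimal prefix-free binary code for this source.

Repeatedly combine the two least-probable nodes; the expected code length is the sum of the merged weights.
merge 1/20 + 3/50 → 11/100
merge 11/100 + 13/100 → 6/25
merge 7/50 + 19/100 → 33/100
merge 1/5 + 23/100 → 43/100
merge 6/25 + 33/100 → 57/100
merge 43/100 + 57/100 → 1
L = 11/100 + 6/25 + 33/100 + 43/100 + 57/100 + 1 = 67/25 = 2.68 bits/symbol.

2.68 bits/symbol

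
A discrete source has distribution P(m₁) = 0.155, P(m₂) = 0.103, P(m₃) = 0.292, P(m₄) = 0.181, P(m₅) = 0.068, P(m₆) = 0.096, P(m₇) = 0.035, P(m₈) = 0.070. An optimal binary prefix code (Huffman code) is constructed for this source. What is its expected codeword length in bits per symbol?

Repeatedly combine the two least-probable nodes; the expected code length is the sum of the merged weights.
merge 7/200 + 17/250 → 103/1000
merge 7/100 + 12/125 → 83/500
merge 103/1000 + 103/1000 → 103/500
merge 31/200 + 83/500 → 321/1000
merge 181/1000 + 103/500 → 387/1000
merge 73/250 + 321/1000 → 613/1000
merge 387/1000 + 613/1000 → 1
L = 103/1000 + 83/500 + 103/500 + 321/1000 + 387/1000 + 613/1000 + 1 = 699/250 = 2.796 bits/symbol.

2.796 bits/symbol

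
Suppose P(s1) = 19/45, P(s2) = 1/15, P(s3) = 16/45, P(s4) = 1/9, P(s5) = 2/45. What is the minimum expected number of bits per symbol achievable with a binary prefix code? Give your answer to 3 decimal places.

Repeatedly combine the two least-probable nodes; the expected code length is the sum of the merged weights.
merge 2/45 + 1/15 → 1/9
merge 1/9 + 1/9 → 2/9
merge 2/9 + 16/45 → 26/45
merge 19/45 + 26/45 → 1
L = 1/9 + 2/9 + 26/45 + 1 = 86/45 ≈ 1.911 bits/symbol.

1.911 bits/symbol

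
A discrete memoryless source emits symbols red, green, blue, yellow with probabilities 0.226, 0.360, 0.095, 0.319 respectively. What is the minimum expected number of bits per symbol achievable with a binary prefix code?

1.961 bits/symbol

Repeatedly combine the two least-probable nodes; the expected code length is the sum of the merged weights.
merge 19/200 + 113/500 → 321/1000
merge 319/1000 + 321/1000 → 16/25
merge 9/25 + 16/25 → 1
L = 321/1000 + 16/25 + 1 = 1961/1000 = 1.961 bits/symbol.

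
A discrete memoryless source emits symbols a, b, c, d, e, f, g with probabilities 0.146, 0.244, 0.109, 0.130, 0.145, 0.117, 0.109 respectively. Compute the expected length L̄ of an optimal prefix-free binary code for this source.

Repeatedly combine the two least-probable nodes; the expected code length is the sum of the merged weights.
merge 109/1000 + 109/1000 → 109/500
merge 117/1000 + 13/100 → 247/1000
merge 29/200 + 73/500 → 291/1000
merge 109/500 + 61/250 → 231/500
merge 247/1000 + 291/1000 → 269/500
merge 231/500 + 269/500 → 1
L = 109/500 + 247/1000 + 291/1000 + 231/500 + 269/500 + 1 = 689/250 = 2.756 bits/symbol.

2.756 bits/symbol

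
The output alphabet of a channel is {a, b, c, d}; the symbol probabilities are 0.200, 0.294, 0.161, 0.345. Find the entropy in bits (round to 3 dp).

H = −Σ pᵢ log₂ pᵢ.
−0.200·log₂(0.200) = 0.4644
−0.294·log₂(0.294) = 0.5192
−0.161·log₂(0.161) = 0.4242
−0.345·log₂(0.345) = 0.5297
Sum ≈ 1.9375 → 1.938 bits.

1.938 bits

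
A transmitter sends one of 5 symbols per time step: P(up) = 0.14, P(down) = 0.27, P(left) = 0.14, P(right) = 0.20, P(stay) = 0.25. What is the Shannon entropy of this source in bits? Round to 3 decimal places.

H = −Σ pᵢ log₂ pᵢ.
−0.14·log₂(0.14) = 0.3971
−0.27·log₂(0.27) = 0.5100
−0.14·log₂(0.14) = 0.3971
−0.20·log₂(0.20) = 0.4644
−0.25·log₂(0.25) = 0.5000
Sum ≈ 2.2686 → 2.269 bits.

2.269 bits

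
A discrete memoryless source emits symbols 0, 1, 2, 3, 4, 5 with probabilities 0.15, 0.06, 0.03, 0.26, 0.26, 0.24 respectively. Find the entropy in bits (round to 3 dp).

2.311 bits

H = −Σ pᵢ log₂ pᵢ.
−0.15·log₂(0.15) = 0.4105
−0.06·log₂(0.06) = 0.2435
−0.03·log₂(0.03) = 0.1518
−0.26·log₂(0.26) = 0.5053
−0.26·log₂(0.26) = 0.5053
−0.24·log₂(0.24) = 0.4941
Sum ≈ 2.3106 → 2.311 bits.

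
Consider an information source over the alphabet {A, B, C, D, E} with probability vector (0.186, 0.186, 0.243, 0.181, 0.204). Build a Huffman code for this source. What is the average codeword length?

2.367 bits/symbol

Repeatedly combine the two least-probable nodes; the expected code length is the sum of the merged weights.
merge 181/1000 + 93/500 → 367/1000
merge 93/500 + 51/250 → 39/100
merge 243/1000 + 367/1000 → 61/100
merge 39/100 + 61/100 → 1
L = 367/1000 + 39/100 + 61/100 + 1 = 2367/1000 = 2.367 bits/symbol.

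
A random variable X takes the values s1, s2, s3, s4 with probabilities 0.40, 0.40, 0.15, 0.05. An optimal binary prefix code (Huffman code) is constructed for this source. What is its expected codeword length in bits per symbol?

Repeatedly combine the two least-probable nodes; the expected code length is the sum of the merged weights.
merge 1/20 + 3/20 → 1/5
merge 1/5 + 2/5 → 3/5
merge 2/5 + 3/5 → 1
L = 1/5 + 3/5 + 1 = 9/5 = 1.8 bits/symbol.

1.8 bits/symbol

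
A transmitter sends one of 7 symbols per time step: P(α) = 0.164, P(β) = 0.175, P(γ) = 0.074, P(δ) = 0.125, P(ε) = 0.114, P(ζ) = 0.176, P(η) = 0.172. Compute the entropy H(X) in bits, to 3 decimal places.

H = −Σ pᵢ log₂ pᵢ.
−0.164·log₂(0.164) = 0.4278
−0.175·log₂(0.175) = 0.4401
−0.074·log₂(0.074) = 0.2780
−0.125·log₂(0.125) = 0.3750
−0.114·log₂(0.114) = 0.3571
−0.176·log₂(0.176) = 0.4411
−0.172·log₂(0.172) = 0.4368
Sum ≈ 2.7558 → 2.756 bits.

2.756 bits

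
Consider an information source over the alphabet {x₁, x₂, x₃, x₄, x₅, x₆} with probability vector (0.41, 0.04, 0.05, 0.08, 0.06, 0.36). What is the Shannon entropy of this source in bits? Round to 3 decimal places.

H = −Σ pᵢ log₂ pᵢ.
−0.41·log₂(0.41) = 0.5274
−0.04·log₂(0.04) = 0.1858
−0.05·log₂(0.05) = 0.2161
−0.08·log₂(0.08) = 0.2915
−0.06·log₂(0.06) = 0.2435
−0.36·log₂(0.36) = 0.5306
Sum ≈ 1.9949 → 1.995 bits.

1.995 bits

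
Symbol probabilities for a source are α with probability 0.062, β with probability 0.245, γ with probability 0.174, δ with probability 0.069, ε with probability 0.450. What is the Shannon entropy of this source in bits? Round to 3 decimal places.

H = −Σ pᵢ log₂ pᵢ.
−0.062·log₂(0.062) = 0.2487
−0.245·log₂(0.245) = 0.4971
−0.174·log₂(0.174) = 0.4390
−0.069·log₂(0.069) = 0.2662
−0.450·log₂(0.450) = 0.5184
Sum ≈ 1.9694 → 1.969 bits.

1.969 bits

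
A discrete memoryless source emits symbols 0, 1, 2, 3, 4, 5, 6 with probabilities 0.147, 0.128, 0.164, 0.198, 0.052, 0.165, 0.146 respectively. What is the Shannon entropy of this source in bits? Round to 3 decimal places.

2.733 bits

H = −Σ pᵢ log₂ pᵢ.
−0.147·log₂(0.147) = 0.4066
−0.128·log₂(0.128) = 0.3796
−0.164·log₂(0.164) = 0.4278
−0.198·log₂(0.198) = 0.4626
−0.052·log₂(0.052) = 0.2218
−0.165·log₂(0.165) = 0.4289
−0.146·log₂(0.146) = 0.4053
Sum ≈ 2.7326 → 2.733 bits.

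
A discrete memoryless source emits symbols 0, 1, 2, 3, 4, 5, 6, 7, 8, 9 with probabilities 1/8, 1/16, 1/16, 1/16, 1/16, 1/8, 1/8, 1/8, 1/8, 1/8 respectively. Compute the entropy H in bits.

Each probability is a power of 1/2, so log₂(1/p) is an integer.
H = Σ p·log₂(1/p) = 1/8·3 + 1/16·4 + 1/16·4 + 1/16·4 + 1/16·4 + 1/8·3 + 1/8·3 + 1/8·3 + 1/8·3 + 1/8·3 = 3.25 bits.

3.25 bits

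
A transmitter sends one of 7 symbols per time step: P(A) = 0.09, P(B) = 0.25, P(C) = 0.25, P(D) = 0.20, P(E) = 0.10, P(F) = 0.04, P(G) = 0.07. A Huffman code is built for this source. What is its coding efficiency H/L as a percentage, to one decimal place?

98.6%

Entropy H = −Σ p log₂ p ≈ 2.5635 bits.
Huffman merges: 1/25+7/100→11/100; 9/100+1/10→19/100; 11/100+19/100→3/10; 1/5+1/4→9/20; 1/4+3/10→11/20; 9/20+11/20→1. L = 13/5 ≈ 2.6000.
Efficiency = H/L = 2.5635/2.6000 = 98.6%.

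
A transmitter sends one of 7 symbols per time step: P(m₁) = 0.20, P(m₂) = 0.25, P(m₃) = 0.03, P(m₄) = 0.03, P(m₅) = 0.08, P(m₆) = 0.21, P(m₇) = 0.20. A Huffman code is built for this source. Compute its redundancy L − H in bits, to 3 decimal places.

0.043 bits

Entropy H = −Σ p log₂ p ≈ 2.4966 bits.
Huffman merges: 3/100+3/100→3/50; 3/50+2/25→7/50; 7/50+1/5→17/50; 1/5+21/100→41/100; 1/4+17/50→59/100; 41/100+59/100→1. L = 127/50 ≈ 2.5400.
L − H = 2.5400 − 2.4966 = 0.043 bits.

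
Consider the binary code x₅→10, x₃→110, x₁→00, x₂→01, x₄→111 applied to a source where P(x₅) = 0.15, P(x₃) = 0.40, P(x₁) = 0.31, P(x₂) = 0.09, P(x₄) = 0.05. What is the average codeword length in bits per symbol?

L̄ = Σ pᵢ·ℓᵢ = 0.15·2 + 0.40·3 + 0.31·2 + 0.09·2 + 0.05·3 = 2.45 bits/symbol.

2.45 bits/symbol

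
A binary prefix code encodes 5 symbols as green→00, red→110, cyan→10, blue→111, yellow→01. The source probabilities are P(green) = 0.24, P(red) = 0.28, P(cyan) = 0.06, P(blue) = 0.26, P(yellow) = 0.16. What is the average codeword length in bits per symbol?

2.54 bits/symbol

L̄ = Σ pᵢ·ℓᵢ = 0.24·2 + 0.28·3 + 0.06·2 + 0.26·3 + 0.16·2 = 2.54 bits/symbol.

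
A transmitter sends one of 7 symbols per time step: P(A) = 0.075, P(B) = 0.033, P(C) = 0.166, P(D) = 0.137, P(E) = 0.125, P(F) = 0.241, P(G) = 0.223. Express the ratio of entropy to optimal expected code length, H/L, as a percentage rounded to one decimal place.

99.0%

Entropy H = −Σ p log₂ p ≈ 2.6181 bits.
Huffman merges: 33/1000+3/40→27/250; 27/250+1/8→233/1000; 137/1000+83/500→303/1000; 223/1000+233/1000→57/125; 241/1000+303/1000→68/125; 57/125+68/125→1. L = 661/250 ≈ 2.6440.
Efficiency = H/L = 2.6181/2.6440 = 99.0%.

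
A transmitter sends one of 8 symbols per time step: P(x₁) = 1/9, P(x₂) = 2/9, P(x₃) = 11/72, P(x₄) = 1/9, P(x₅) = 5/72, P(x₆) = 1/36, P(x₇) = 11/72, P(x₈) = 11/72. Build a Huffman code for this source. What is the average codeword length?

Repeatedly combine the two least-probable nodes; the expected code length is the sum of the merged weights.
merge 1/36 + 5/72 → 7/72
merge 7/72 + 1/9 → 5/24
merge 1/9 + 11/72 → 19/72
merge 11/72 + 11/72 → 11/36
merge 5/24 + 2/9 → 31/72
merge 19/72 + 11/36 → 41/72
merge 31/72 + 41/72 → 1
L = 7/72 + 5/24 + 19/72 + 11/36 + 31/72 + 41/72 + 1 = 23/8 = 2.875 bits/symbol.

2.875 bits/symbol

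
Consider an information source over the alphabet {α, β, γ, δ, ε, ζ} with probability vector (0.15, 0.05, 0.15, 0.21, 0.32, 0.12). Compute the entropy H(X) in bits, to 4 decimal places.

H = −Σ pᵢ log₂ pᵢ.
−0.15·log₂(0.15) = 0.4105
−0.05·log₂(0.05) = 0.2161
−0.15·log₂(0.15) = 0.4105
−0.21·log₂(0.21) = 0.4728
−0.32·log₂(0.32) = 0.5260
−0.12·log₂(0.12) = 0.3671
Sum ≈ 2.4031 → 2.4031 bits.

2.4031 bits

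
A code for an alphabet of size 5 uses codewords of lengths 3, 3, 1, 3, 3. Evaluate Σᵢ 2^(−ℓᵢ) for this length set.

1

With common denominator 2^3 = 8: Σ 2^(−ℓᵢ) = 1/8 + 1/8 + 4/8 + 1/8 + 1/8 = 8/8 = 1.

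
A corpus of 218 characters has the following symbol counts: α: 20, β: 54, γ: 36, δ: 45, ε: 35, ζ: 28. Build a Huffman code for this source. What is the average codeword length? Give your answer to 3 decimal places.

Probabilities are the counts divided by 218.
Repeatedly combine the two least-probable nodes; the expected code length is the sum of the merged weights.
merge 10/109 + 14/109 → 24/109
merge 35/218 + 18/109 → 71/218
merge 45/218 + 24/109 → 93/218
merge 27/109 + 71/218 → 125/218
merge 93/218 + 125/218 → 1
L = 24/109 + 71/218 + 93/218 + 125/218 + 1 = 555/218 ≈ 2.546 bits/symbol.

2.546 bits/symbol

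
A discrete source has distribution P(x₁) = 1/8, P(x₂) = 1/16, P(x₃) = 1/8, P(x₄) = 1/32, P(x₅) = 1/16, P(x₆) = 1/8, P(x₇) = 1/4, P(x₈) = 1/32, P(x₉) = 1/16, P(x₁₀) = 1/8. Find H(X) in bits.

3.0625 bits

Each probability is a power of 1/2, so log₂(1/p) is an integer.
H = Σ p·log₂(1/p) = 1/8·3 + 1/16·4 + 1/8·3 + 1/32·5 + 1/16·4 + 1/8·3 + 1/4·2 + 1/32·5 + 1/16·4 + 1/8·3 = 3.0625 bits.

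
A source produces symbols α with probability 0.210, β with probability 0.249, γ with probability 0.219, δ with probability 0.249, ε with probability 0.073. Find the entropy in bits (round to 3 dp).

H = −Σ pᵢ log₂ pᵢ.
−0.210·log₂(0.210) = 0.4728
−0.249·log₂(0.249) = 0.4994
−0.219·log₂(0.219) = 0.4798
−0.249·log₂(0.249) = 0.4994
−0.073·log₂(0.073) = 0.2756
Sum ≈ 2.2272 → 2.227 bits.

2.227 bits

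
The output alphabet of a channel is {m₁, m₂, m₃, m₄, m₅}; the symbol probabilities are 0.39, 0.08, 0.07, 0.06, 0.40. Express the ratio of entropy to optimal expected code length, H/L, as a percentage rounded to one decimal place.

Entropy H = −Σ p log₂ p ≈ 1.8622 bits.
Huffman merges: 3/50+7/100→13/100; 2/25+13/100→21/100; 21/100+39/100→3/5; 2/5+3/5→1. L = 97/50 ≈ 1.9400.
Efficiency = H/L = 1.8622/1.9400 = 96.0%.

96.0%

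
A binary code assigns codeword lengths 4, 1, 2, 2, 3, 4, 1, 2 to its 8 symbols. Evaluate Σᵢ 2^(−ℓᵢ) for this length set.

2

With common denominator 2^4 = 16: Σ 2^(−ℓᵢ) = 1/16 + 8/16 + 4/16 + 4/16 + 2/16 + 1/16 + 8/16 + 4/16 = 32/16 = 2.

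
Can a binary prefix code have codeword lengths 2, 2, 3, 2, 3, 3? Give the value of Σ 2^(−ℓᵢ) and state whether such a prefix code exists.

With common denominator 2^3 = 8: Σ 2^(−ℓᵢ) = 2/8 + 2/8 + 1/8 + 2/8 + 1/8 + 1/8 = 9/8 = 1.125.
Kraft's inequality requires Σ ≤ 1; here Σ = 1.125 > 1, so no such prefix code exists.

1.125; no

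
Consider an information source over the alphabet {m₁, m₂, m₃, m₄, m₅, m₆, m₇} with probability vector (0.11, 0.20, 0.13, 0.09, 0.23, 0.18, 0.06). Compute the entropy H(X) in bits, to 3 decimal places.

H = −Σ pᵢ log₂ pᵢ.
−0.11·log₂(0.11) = 0.3503
−0.20·log₂(0.20) = 0.4644
−0.13·log₂(0.13) = 0.3826
−0.09·log₂(0.09) = 0.3127
−0.23·log₂(0.23) = 0.4877
−0.18·log₂(0.18) = 0.4453
−0.06·log₂(0.06) = 0.2435
Sum ≈ 2.6865 → 2.686 bits.

2.686 bits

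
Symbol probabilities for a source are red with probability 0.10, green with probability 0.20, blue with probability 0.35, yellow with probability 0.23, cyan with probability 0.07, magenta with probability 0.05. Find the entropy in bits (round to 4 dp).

H = −Σ pᵢ log₂ pᵢ.
−0.10·log₂(0.10) = 0.3322
−0.20·log₂(0.20) = 0.4644
−0.35·log₂(0.35) = 0.5301
−0.23·log₂(0.23) = 0.4877
−0.07·log₂(0.07) = 0.2686
−0.05·log₂(0.05) = 0.2161
Sum ≈ 2.2990 → 2.2990 bits.

2.2990 bits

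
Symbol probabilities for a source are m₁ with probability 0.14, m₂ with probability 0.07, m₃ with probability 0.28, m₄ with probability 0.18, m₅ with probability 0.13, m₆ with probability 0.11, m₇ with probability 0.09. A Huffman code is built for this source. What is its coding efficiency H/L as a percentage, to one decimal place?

98.9%

Entropy H = −Σ p log₂ p ≈ 2.6708 bits.
Huffman merges: 7/100+9/100→4/25; 11/100+13/100→6/25; 7/50+4/25→3/10; 9/50+6/25→21/50; 7/25+3/10→29/50; 21/50+29/50→1. L = 27/10 ≈ 2.7000.
Efficiency = H/L = 2.6708/2.7000 = 98.9%.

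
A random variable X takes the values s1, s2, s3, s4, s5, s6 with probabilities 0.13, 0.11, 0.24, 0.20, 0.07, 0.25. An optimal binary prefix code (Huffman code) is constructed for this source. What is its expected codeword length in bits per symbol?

2.49 bits/symbol

Repeatedly combine the two least-probable nodes; the expected code length is the sum of the merged weights.
merge 7/100 + 11/100 → 9/50
merge 13/100 + 9/50 → 31/100
merge 1/5 + 6/25 → 11/25
merge 1/4 + 31/100 → 14/25
merge 11/25 + 14/25 → 1
L = 9/50 + 31/100 + 11/25 + 14/25 + 1 = 249/100 = 2.49 bits/symbol.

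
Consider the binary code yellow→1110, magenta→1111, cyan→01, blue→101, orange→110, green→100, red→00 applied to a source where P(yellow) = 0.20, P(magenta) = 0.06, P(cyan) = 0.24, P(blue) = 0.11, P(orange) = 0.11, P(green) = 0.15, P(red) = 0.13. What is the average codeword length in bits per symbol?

2.89 bits/symbol

L̄ = Σ pᵢ·ℓᵢ = 0.20·4 + 0.06·4 + 0.24·2 + 0.11·3 + 0.11·3 + 0.15·3 + 0.13·2 = 2.89 bits/symbol.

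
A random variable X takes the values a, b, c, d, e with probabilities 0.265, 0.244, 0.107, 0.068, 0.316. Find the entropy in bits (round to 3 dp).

2.138 bits

H = −Σ pᵢ log₂ pᵢ.
−0.265·log₂(0.265) = 0.5077
−0.244·log₂(0.244) = 0.4966
−0.107·log₂(0.107) = 0.3450
−0.068·log₂(0.068) = 0.2637
−0.316·log₂(0.316) = 0.5252
Sum ≈ 2.1382 → 2.138 bits.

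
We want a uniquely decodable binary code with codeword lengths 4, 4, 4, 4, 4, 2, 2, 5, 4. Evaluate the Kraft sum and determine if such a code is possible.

With common denominator 2^5 = 32: Σ 2^(−ℓᵢ) = 2/32 + 2/32 + 2/32 + 2/32 + 2/32 + 8/32 + 8/32 + 1/32 + 2/32 = 29/32 = 0.90625.
Kraft's inequality requires Σ ≤ 1; here Σ = 0.90625 ≤ 1, so such a prefix code exists.

0.90625; yes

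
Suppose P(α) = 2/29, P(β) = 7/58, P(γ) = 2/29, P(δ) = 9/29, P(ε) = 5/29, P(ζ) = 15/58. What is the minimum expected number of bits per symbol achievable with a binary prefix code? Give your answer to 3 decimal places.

Repeatedly combine the two least-probable nodes; the expected code length is the sum of the merged weights.
merge 2/29 + 2/29 → 4/29
merge 7/58 + 4/29 → 15/58
merge 5/29 + 15/58 → 25/58
merge 15/58 + 9/29 → 33/58
merge 25/58 + 33/58 → 1
L = 4/29 + 15/58 + 25/58 + 33/58 + 1 = 139/58 ≈ 2.397 bits/symbol.

2.397 bits/symbol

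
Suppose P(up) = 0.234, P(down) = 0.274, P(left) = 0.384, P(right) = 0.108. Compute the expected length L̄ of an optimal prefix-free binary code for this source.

1.958 bits/symbol

Repeatedly combine the two least-probable nodes; the expected code length is the sum of the merged weights.
merge 27/250 + 117/500 → 171/500
merge 137/500 + 171/500 → 77/125
merge 48/125 + 77/125 → 1
L = 171/500 + 77/125 + 1 = 979/500 = 1.958 bits/symbol.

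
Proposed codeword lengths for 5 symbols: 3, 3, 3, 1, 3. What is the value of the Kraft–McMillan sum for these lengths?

1

With common denominator 2^3 = 8: Σ 2^(−ℓᵢ) = 1/8 + 1/8 + 1/8 + 4/8 + 1/8 = 8/8 = 1.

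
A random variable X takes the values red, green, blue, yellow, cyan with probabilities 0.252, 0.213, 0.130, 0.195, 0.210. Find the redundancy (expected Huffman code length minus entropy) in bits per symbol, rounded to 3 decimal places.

Entropy H = −Σ p log₂ p ≈ 2.2917 bits.
Huffman merges: 13/100+39/200→13/40; 21/100+213/1000→423/1000; 63/250+13/40→577/1000; 423/1000+577/1000→1. L = 93/40 ≈ 2.3250.
L − H = 2.3250 − 2.2917 = 0.033 bits.

0.033 bits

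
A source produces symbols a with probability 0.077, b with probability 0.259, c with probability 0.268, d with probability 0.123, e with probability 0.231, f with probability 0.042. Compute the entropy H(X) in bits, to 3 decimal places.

2.351 bits

H = −Σ pᵢ log₂ pᵢ.
−0.077·log₂(0.077) = 0.2848
−0.259·log₂(0.259) = 0.5048
−0.268·log₂(0.268) = 0.5091
−0.123·log₂(0.123) = 0.3719
−0.231·log₂(0.231) = 0.4883
−0.042·log₂(0.042) = 0.1921
Sum ≈ 2.3510 → 2.351 bits.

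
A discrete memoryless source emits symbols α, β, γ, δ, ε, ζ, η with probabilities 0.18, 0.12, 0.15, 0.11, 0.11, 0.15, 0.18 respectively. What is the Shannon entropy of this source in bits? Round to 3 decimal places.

2.779 bits

H = −Σ pᵢ log₂ pᵢ.
−0.18·log₂(0.18) = 0.4453
−0.12·log₂(0.12) = 0.3671
−0.15·log₂(0.15) = 0.4105
−0.11·log₂(0.11) = 0.3503
−0.11·log₂(0.11) = 0.3503
−0.15·log₂(0.15) = 0.4105
−0.18·log₂(0.18) = 0.4453
Sum ≈ 2.7793 → 2.779 bits.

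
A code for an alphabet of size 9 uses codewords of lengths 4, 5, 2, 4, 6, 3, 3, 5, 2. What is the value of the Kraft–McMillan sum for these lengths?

With common denominator 2^6 = 64: Σ 2^(−ℓᵢ) = 4/64 + 2/64 + 16/64 + 4/64 + 1/64 + 8/64 + 8/64 + 2/64 + 16/64 = 61/64 = 0.953125.

0.953125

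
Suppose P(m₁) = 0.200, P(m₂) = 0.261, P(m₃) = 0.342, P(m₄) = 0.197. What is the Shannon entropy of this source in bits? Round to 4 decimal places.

H = −Σ pᵢ log₂ pᵢ.
−0.200·log₂(0.200) = 0.4644
−0.261·log₂(0.261) = 0.5058
−0.342·log₂(0.342) = 0.5294
−0.197·log₂(0.197) = 0.4617
Sum ≈ 1.9613 → 1.9613 bits.

1.9613 bits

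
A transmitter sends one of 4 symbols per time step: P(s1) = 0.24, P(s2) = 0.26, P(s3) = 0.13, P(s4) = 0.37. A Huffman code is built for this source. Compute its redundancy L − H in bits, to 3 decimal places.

Entropy H = −Σ p log₂ p ≈ 1.9128 bits.
Huffman merges: 13/100+6/25→37/100; 13/50+37/100→63/100; 37/100+63/100→1. L = 2 ≈ 2.0000.
L − H = 2.0000 − 1.9128 = 0.087 bits.

0.087 bits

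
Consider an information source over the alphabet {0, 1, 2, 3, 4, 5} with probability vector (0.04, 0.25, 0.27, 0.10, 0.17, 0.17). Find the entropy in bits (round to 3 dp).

H = −Σ pᵢ log₂ pᵢ.
−0.04·log₂(0.04) = 0.1858
−0.25·log₂(0.25) = 0.5000
−0.27·log₂(0.27) = 0.5100
−0.10·log₂(0.10) = 0.3322
−0.17·log₂(0.17) = 0.4346
−0.17·log₂(0.17) = 0.4346
Sum ≈ 2.3971 → 2.397 bits.

2.397 bits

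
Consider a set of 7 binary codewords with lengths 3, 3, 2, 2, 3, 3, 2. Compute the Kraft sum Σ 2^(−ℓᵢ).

With common denominator 2^3 = 8: Σ 2^(−ℓᵢ) = 1/8 + 1/8 + 2/8 + 2/8 + 1/8 + 1/8 + 2/8 = 10/8 = 1.25.

1.25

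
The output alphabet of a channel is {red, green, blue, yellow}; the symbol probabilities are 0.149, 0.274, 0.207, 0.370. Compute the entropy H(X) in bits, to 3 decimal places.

H = −Σ pᵢ log₂ pᵢ.
−0.149·log₂(0.149) = 0.4092
−0.274·log₂(0.274) = 0.5118
−0.207·log₂(0.207) = 0.4704
−0.370·log₂(0.370) = 0.5307
Sum ≈ 1.9221 → 1.922 bits.

1.922 bits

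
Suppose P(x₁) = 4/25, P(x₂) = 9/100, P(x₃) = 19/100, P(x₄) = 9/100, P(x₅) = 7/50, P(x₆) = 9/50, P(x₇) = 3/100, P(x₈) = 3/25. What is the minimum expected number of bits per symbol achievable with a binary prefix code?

Repeatedly combine the two least-probable nodes; the expected code length is the sum of the merged weights.
merge 3/100 + 9/100 → 3/25
merge 9/100 + 3/25 → 21/100
merge 3/25 + 7/50 → 13/50
merge 4/25 + 9/50 → 17/50
merge 19/100 + 21/100 → 2/5
merge 13/50 + 17/50 → 3/5
merge 2/5 + 3/5 → 1
L = 3/25 + 21/100 + 13/50 + 17/50 + 2/5 + 3/5 + 1 = 293/100 = 2.93 bits/symbol.

2.93 bits/symbol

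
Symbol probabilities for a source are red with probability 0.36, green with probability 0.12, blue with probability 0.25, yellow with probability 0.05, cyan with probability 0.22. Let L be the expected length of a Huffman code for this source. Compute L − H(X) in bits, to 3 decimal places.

0.076 bits

Entropy H = −Σ p log₂ p ≈ 2.0944 bits.
Huffman merges: 1/20+3/25→17/100; 17/100+11/50→39/100; 1/4+9/25→61/100; 39/100+61/100→1. L = 217/100 ≈ 2.1700.
L − H = 2.1700 − 2.0944 = 0.076 bits.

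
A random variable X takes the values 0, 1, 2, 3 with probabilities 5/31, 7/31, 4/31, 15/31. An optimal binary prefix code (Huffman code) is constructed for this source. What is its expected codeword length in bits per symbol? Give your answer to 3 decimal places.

1.806 bits/symbol

Repeatedly combine the two least-probable nodes; the expected code length is the sum of the merged weights.
merge 4/31 + 5/31 → 9/31
merge 7/31 + 9/31 → 16/31
merge 15/31 + 16/31 → 1
L = 9/31 + 16/31 + 1 = 56/31 ≈ 1.806 bits/symbol.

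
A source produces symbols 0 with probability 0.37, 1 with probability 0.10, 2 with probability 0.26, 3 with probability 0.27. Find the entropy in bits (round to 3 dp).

H = −Σ pᵢ log₂ pᵢ.
−0.37·log₂(0.37) = 0.5307
−0.10·log₂(0.10) = 0.3322
−0.26·log₂(0.26) = 0.5053
−0.27·log₂(0.27) = 0.5100
Sum ≈ 1.8782 → 1.878 bits.

1.878 bits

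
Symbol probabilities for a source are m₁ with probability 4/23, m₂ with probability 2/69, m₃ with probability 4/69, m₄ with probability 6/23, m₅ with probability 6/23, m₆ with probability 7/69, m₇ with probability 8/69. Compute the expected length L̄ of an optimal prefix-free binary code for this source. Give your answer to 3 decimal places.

2.565 bits/symbol

Repeatedly combine the two least-probable nodes; the expected code length is the sum of the merged weights.
merge 2/69 + 4/69 → 2/23
merge 2/23 + 7/69 → 13/69
merge 8/69 + 4/23 → 20/69
merge 13/69 + 6/23 → 31/69
merge 6/23 + 20/69 → 38/69
merge 31/69 + 38/69 → 1
L = 2/23 + 13/69 + 20/69 + 31/69 + 38/69 + 1 = 59/23 ≈ 2.565 bits/symbol.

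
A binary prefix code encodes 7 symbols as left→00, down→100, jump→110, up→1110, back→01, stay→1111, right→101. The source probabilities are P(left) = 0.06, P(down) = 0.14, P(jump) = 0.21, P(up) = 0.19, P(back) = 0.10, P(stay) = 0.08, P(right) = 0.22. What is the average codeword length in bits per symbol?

3.11 bits/symbol

L̄ = Σ pᵢ·ℓᵢ = 0.06·2 + 0.14·3 + 0.21·3 + 0.19·4 + 0.10·2 + 0.08·4 + 0.22·3 = 3.11 bits/symbol.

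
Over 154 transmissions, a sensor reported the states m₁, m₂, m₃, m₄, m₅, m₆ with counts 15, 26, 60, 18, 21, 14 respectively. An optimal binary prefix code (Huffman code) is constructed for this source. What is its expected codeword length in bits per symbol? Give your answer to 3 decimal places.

2.409 bits/symbol

Probabilities are the counts divided by 154.
Repeatedly combine the two least-probable nodes; the expected code length is the sum of the merged weights.
merge 1/11 + 15/154 → 29/154
merge 9/77 + 3/22 → 39/154
merge 13/77 + 29/154 → 5/14
merge 39/154 + 5/14 → 47/77
merge 30/77 + 47/77 → 1
L = 29/154 + 39/154 + 5/14 + 47/77 + 1 = 53/22 ≈ 2.409 bits/symbol.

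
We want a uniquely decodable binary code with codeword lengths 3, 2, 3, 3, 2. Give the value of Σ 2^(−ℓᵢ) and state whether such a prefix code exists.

With common denominator 2^3 = 8: Σ 2^(−ℓᵢ) = 1/8 + 2/8 + 1/8 + 1/8 + 2/8 = 7/8 = 0.875.
Kraft's inequality requires Σ ≤ 1; here Σ = 0.875 ≤ 1, so such a prefix code exists.

0.875; yes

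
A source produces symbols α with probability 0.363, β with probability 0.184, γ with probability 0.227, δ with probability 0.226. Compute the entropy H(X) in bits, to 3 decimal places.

H = −Σ pᵢ log₂ pᵢ.
−0.363·log₂(0.363) = 0.5307
−0.184·log₂(0.184) = 0.4494
−0.227·log₂(0.227) = 0.4856
−0.226·log₂(0.226) = 0.4849
Sum ≈ 1.9506 → 1.951 bits.

1.951 bits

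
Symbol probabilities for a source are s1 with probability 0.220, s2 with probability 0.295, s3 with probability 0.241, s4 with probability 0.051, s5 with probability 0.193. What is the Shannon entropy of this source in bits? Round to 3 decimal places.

H = −Σ pᵢ log₂ pᵢ.
−0.220·log₂(0.220) = 0.4806
−0.295·log₂(0.295) = 0.5196
−0.241·log₂(0.241) = 0.4947
−0.051·log₂(0.051) = 0.2190
−0.193·log₂(0.193) = 0.4581
Sum ≈ 2.1719 → 2.172 bits.

2.172 bits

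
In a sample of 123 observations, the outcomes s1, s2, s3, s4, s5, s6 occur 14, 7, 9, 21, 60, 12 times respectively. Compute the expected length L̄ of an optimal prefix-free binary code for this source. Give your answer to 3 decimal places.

2.154 bits/symbol

Probabilities are the counts divided by 123.
Repeatedly combine the two least-probable nodes; the expected code length is the sum of the merged weights.
merge 7/123 + 3/41 → 16/123
merge 4/41 + 14/123 → 26/123
merge 16/123 + 7/41 → 37/123
merge 26/123 + 37/123 → 21/41
merge 20/41 + 21/41 → 1
L = 16/123 + 26/123 + 37/123 + 21/41 + 1 = 265/123 ≈ 2.154 bits/symbol.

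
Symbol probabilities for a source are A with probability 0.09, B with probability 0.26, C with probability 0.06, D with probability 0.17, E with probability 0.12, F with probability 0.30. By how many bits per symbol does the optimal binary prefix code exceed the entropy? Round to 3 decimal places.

Entropy H = −Σ p log₂ p ≈ 2.3842 bits.
Huffman merges: 3/50+9/100→3/20; 3/25+3/20→27/100; 17/100+13/50→43/100; 27/100+3/10→57/100; 43/100+57/100→1. L = 121/50 ≈ 2.4200.
L − H = 2.4200 − 2.3842 = 0.036 bits.

0.036 bits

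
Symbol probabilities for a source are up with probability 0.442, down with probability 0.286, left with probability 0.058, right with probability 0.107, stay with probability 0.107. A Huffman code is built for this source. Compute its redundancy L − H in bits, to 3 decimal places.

0.030 bits

Entropy H = −Σ p log₂ p ≈ 1.9654 bits.
Huffman merges: 29/500+107/1000→33/200; 107/1000+33/200→34/125; 34/125+143/500→279/500; 221/500+279/500→1. L = 399/200 ≈ 1.9950.
L − H = 1.9950 − 1.9654 = 0.030 bits.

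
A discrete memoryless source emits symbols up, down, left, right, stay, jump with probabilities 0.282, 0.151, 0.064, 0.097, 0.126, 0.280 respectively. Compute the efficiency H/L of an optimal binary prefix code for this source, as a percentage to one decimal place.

98.4%

Entropy H = −Σ p log₂ p ≈ 2.3979 bits.
Huffman merges: 8/125+97/1000→161/1000; 63/500+151/1000→277/1000; 161/1000+277/1000→219/500; 7/25+141/500→281/500; 219/500+281/500→1. L = 1219/500 ≈ 2.4380.
Efficiency = H/L = 2.3979/2.4380 = 98.4%.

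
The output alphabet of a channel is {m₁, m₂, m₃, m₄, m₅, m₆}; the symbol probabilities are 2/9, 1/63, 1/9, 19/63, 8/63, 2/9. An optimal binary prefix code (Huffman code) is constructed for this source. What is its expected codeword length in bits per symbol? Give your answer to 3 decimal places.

2.381 bits/symbol

Repeatedly combine the two least-probable nodes; the expected code length is the sum of the merged weights.
merge 1/63 + 1/9 → 8/63
merge 8/63 + 8/63 → 16/63
merge 2/9 + 2/9 → 4/9
merge 16/63 + 19/63 → 5/9
merge 4/9 + 5/9 → 1
L = 8/63 + 16/63 + 4/9 + 5/9 + 1 = 50/21 ≈ 2.381 bits/symbol.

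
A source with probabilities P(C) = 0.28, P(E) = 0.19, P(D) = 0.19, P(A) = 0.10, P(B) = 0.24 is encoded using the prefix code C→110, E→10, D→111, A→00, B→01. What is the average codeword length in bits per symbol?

L̄ = Σ pᵢ·ℓᵢ = 0.28·3 + 0.19·2 + 0.19·3 + 0.10·2 + 0.24·2 = 2.47 bits/symbol.

2.47 bits/symbol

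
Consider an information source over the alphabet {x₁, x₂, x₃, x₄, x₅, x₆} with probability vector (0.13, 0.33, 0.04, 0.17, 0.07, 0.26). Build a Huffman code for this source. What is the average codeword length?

2.35 bits/symbol

Repeatedly combine the two least-probable nodes; the expected code length is the sum of the merged weights.
merge 1/25 + 7/100 → 11/100
merge 11/100 + 13/100 → 6/25
merge 17/100 + 6/25 → 41/100
merge 13/50 + 33/100 → 59/100
merge 41/100 + 59/100 → 1
L = 11/100 + 6/25 + 41/100 + 59/100 + 1 = 47/20 = 2.35 bits/symbol.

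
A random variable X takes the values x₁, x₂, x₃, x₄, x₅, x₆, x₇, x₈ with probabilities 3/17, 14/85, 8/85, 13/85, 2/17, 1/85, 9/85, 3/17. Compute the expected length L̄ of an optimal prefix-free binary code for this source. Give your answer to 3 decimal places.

2.929 bits/symbol

Repeatedly combine the two least-probable nodes; the expected code length is the sum of the merged weights.
merge 1/85 + 8/85 → 9/85
merge 9/85 + 9/85 → 18/85
merge 2/17 + 13/85 → 23/85
merge 14/85 + 3/17 → 29/85
merge 3/17 + 18/85 → 33/85
merge 23/85 + 29/85 → 52/85
merge 33/85 + 52/85 → 1
L = 9/85 + 18/85 + 23/85 + 29/85 + 33/85 + 52/85 + 1 = 249/85 ≈ 2.929 bits/symbol.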